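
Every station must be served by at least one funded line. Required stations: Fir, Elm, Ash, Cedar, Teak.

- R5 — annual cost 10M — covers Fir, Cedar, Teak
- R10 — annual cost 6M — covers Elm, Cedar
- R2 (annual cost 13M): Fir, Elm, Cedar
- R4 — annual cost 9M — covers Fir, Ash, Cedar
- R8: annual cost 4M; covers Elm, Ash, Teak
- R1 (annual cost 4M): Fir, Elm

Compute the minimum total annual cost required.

This is an integer covering problem.
Choose R4 and R8: together they cover Fir, Elm, Ash, Cedar, Teak — every station.
Total annual cost: 9 + 4 = 13.

13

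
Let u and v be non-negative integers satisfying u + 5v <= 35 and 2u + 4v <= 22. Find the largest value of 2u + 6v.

32

Relaxing integrality, the LP optimum is 33.00 at (u,v) = (0, 5.5), which is not an integer point.
(u,v)=(1,5): 1·1+5·5=26≤35, 2·1+4·5=22≤22, objective 32.
(u,v)=(0,5): 1·0+5·5=25≤35, 2·0+4·5=20≤22, objective 30.
Maximum is 32 at (u,v)=(1,5).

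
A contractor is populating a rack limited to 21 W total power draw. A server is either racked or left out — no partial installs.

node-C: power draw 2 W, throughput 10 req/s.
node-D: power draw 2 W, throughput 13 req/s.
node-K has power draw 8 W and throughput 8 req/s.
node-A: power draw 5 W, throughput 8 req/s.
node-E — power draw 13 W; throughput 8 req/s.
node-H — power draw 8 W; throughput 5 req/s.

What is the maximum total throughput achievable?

39

node-C + node-D + node-K + node-H: power draw 2 + 2 + 8 + 8 = 20 ≤ 21, throughput 10 + 13 + 8 + 5 = 36.
node-C + node-D + node-K + node-A: power draw 2 + 2 + 8 + 5 = 17 ≤ 21, throughput 10 + 13 + 8 + 8 = 39.
node-C + node-D + node-A + node-H: power draw 2 + 2 + 5 + 8 = 17 ≤ 21, throughput 10 + 13 + 8 + 5 = 36.
Best is node-C, node-D, node-K, and node-A with total throughput 39.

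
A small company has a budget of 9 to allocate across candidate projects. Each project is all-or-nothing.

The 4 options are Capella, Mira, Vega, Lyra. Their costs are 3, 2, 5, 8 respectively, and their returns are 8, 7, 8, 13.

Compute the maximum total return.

Treat it as a binary knapsack problem.
Allowing fractional choices, the relaxed optimum would be about 21.5, but projects are indivisible.
Capella + Vega: cost 3 + 5 = 8 ≤ 9, return 8 + 8 = 16.
Mira + Vega: cost 2 + 5 = 7 ≤ 9, return 7 + 8 = 15.
Capella + Mira: cost 3 + 2 = 5 ≤ 9, return 8 + 7 = 15.
Best is Capella and Vega with total return 16.

16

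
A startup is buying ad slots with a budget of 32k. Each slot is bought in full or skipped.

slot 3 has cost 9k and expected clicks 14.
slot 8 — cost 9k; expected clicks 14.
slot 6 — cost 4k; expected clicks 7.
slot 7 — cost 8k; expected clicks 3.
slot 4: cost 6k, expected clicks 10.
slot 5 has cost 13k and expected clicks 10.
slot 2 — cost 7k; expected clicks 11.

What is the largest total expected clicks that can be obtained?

49

Allowing fractional choices, the relaxed optimum would be about 51.3, but ad slots are indivisible.
slot 3 + slot 8 + slot 6 + slot 2: cost 9 + 9 + 4 + 7 = 29 ≤ 32, expected clicks 14 + 14 + 7 + 11 = 46.
slot 3 + slot 8 + slot 4 + slot 2: cost 9 + 9 + 6 + 7 = 31 ≤ 32, expected clicks 14 + 14 + 10 + 11 = 49.
slot 3 + slot 8 + slot 6 + slot 4: cost 9 + 9 + 4 + 6 = 28 ≤ 32, expected clicks 14 + 14 + 7 + 10 = 45.
Best is slot 3, slot 8, slot 4, and slot 2 with total expected clicks 49.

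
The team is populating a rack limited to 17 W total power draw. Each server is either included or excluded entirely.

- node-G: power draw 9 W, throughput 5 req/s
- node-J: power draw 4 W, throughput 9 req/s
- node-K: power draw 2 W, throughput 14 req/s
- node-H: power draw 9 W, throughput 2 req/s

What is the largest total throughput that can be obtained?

Allowing fractional choices, the relaxed optimum would be about 28.4, but servers are indivisible.
node-J + node-K: power draw 4 + 2 = 6 ≤ 17, throughput 9 + 14 = 23.
node-G + node-J + node-K: power draw 9 + 4 + 2 = 15 ≤ 17, throughput 5 + 9 + 14 = 28.
node-J + node-K + node-H: power draw 4 + 2 + 9 = 15 ≤ 17, throughput 9 + 14 + 2 = 25.
Best is node-G, node-J, and node-K with total throughput 28.

28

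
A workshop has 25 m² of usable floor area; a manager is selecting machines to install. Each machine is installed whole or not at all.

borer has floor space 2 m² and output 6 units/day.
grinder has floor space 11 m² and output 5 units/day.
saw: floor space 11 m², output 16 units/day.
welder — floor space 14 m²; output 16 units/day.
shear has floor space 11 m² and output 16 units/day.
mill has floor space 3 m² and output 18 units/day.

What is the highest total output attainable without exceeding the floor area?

50

This is a 0-1 knapsack instance.
borer + saw + mill: floor space 2 + 11 + 3 = 16 ≤ 25, output 6 + 16 + 18 = 40.
saw + shear + mill: floor space 11 + 11 + 3 = 25 ≤ 25, output 16 + 16 + 18 = 50.
Best is saw, shear, and mill with total output 50.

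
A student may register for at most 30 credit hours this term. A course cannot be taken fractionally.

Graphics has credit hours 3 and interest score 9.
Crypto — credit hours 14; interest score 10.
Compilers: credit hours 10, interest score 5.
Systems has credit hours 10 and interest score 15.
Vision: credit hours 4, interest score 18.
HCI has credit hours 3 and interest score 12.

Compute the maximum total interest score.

59

Compilers + Systems + Vision + HCI: credit hours 10 + 10 + 4 + 3 = 27 ≤ 30, interest score 5 + 15 + 18 + 12 = 50.
Graphics + Compilers + Systems + Vision + HCI: credit hours 3 + 10 + 10 + 4 + 3 = 30 ≤ 30, interest score 9 + 5 + 15 + 18 + 12 = 59.
Graphics + Systems + Vision + HCI: credit hours 3 + 10 + 4 + 3 = 20 ≤ 30, interest score 9 + 15 + 18 + 12 = 54.
Best is Graphics, Compilers, Systems, Vision, and HCI with total interest score 59.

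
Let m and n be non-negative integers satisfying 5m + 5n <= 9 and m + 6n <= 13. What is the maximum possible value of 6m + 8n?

8

Relaxing integrality, the LP optimum is 14.40 at (m,n) = (0, 1.8), which is not an integer point.
(m,n)=(0,1): 5·0+5·1=5≤9, 1·0+6·1=6≤13, objective 8.
(m,n)=(1,0): 5·1+5·0=5≤9, 1·1+6·0=1≤13, objective 6.
(m,n)=(0,0): 5·0+5·0=0≤9, 1·0+6·0=0≤13, objective 0.
The best lattice point is (0,1), giving 8.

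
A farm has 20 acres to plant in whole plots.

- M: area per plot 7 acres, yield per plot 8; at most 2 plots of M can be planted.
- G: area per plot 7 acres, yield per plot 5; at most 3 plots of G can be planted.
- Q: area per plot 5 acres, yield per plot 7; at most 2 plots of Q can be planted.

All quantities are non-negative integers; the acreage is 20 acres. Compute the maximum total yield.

23

1×M and 2×Q: area 17 ≤ 20, yield 1·8 + 2·7 = 22.
2×M and 1×Q: area 19 ≤ 20, yield 2·8 + 1·7 = 23.
Best is 23.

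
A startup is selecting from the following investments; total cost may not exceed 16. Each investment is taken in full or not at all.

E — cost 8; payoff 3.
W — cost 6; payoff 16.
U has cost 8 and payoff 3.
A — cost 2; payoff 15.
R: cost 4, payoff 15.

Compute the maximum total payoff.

E + W + A: cost 8 + 6 + 2 = 16 ≤ 16, payoff 3 + 16 + 15 = 34.
W + A + R: cost 6 + 2 + 4 = 12 ≤ 16, payoff 16 + 15 + 15 = 46.
Best is W, A, and R with total payoff 46.

46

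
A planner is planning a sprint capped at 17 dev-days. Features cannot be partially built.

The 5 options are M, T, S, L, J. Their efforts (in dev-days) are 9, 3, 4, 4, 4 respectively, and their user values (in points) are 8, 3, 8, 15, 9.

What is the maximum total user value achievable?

Allowing fractional choices, the relaxed optimum would be about 36.8, but features are indivisible.
M + L + J: effort 9 + 4 + 4 = 17 ≤ 17, user value 8 + 15 + 9 = 32.
T + S + L + J: effort 3 + 4 + 4 + 4 = 15 ≤ 17, user value 3 + 8 + 15 + 9 = 35.
S + L + J: effort 4 + 4 + 4 = 12 ≤ 17, user value 8 + 15 + 9 = 32.
Best is T, S, L, and J with total user value 35.

35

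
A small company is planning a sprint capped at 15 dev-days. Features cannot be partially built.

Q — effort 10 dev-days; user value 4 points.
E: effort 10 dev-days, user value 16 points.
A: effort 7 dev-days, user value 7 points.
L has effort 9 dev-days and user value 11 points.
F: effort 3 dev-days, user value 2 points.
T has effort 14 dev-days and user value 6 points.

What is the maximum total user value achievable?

18

Allowing fractional choices, the relaxed optimum would be about 22.1, but features are indivisible.
E: effort 10 ≤ 15, user value 16.
E + F: effort 10 + 3 = 13 ≤ 15, user value 16 + 2 = 18.
Best is E and F with total user value 18.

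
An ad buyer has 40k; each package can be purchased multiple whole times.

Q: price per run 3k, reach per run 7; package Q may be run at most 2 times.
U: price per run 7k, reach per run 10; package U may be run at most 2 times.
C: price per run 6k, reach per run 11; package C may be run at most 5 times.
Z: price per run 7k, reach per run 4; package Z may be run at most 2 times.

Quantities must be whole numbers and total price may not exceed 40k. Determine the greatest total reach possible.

72

Take 1×Q, 1×U, and 5×C: price 40 ≤ 40, reach 1·7 + 1·10 + 5·11 = 72.
No other integer combination yields more.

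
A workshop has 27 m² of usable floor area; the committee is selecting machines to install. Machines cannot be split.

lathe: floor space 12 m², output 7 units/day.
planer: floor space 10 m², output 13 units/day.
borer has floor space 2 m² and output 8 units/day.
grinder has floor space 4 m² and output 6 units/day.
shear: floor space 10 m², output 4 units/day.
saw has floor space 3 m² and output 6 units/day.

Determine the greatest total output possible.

34

Treat it as a binary knapsack problem.
Take lathe, planer, borer, and saw: floor space 12 + 10 + 2 + 3 = 27 ≤ 27, output 7 + 13 + 8 + 6 = 34.
No other feasible combination does better.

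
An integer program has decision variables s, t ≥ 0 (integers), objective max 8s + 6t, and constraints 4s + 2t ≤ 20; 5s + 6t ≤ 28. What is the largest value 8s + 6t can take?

40

The continuous relaxation peaks at (4.57, 0.857) with value 41.71; rounding to a feasible lattice point costs some objective.
(s,t)=(5,0): 4·5+2·0=20≤20, 5·5+6·0=25≤28, objective 40.
(s,t)=(4,1): 4·4+2·1=18≤20, 5·4+6·1=26≤28, objective 38.
(s,t)=(4,0): 4·4+2·0=16≤20, 5·4+6·0=20≤28, objective 32.
Maximum is 40 at (s,t)=(5,0).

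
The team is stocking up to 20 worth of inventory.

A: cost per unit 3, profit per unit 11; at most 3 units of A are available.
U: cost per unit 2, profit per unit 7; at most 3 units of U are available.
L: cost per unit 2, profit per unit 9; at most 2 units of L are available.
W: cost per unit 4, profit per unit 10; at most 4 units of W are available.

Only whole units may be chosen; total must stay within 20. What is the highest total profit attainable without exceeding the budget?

72

L has the best ratio (9/2); taking only L gives at most 2×9 = 18 (stopped by the supply cap of 2).
Mixing does better — 3×A, 3×U, and 2×L: cost 19 ≤ 20, profit 3·11 + 3·7 + 2·9 = 72.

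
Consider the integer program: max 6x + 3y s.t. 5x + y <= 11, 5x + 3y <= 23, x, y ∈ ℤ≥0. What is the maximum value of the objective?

(x,y)=(1,6): 5·1+1·6=11≤11, 5·1+3·6=23≤23, objective 24.
(x,y)=(0,7): 5·0+1·7=7≤11, 5·0+3·7=21≤23, objective 21.
(x,y)=(1,5): 5·1+1·5=10≤11, 5·1+3·5=20≤23, objective 21.
Maximum is 24 at (x,y)=(1,6).

24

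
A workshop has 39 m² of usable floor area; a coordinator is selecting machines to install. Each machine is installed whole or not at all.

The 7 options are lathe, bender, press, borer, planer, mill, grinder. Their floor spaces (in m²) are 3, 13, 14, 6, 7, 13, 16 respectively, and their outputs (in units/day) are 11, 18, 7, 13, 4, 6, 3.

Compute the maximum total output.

49

Take lathe, bender, press, and borer: floor space 3 + 13 + 14 + 6 = 36 ≤ 39, output 11 + 18 + 7 + 13 = 49.
No other feasible combination does better.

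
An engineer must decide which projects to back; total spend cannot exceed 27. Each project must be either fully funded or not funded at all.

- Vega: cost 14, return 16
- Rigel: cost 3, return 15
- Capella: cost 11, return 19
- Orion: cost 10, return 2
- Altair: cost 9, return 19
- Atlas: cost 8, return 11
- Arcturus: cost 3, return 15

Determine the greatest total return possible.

68

Treat it as a binary knapsack problem.
Allowing fractional choices, the relaxed optimum would be about 69.4, but projects are indivisible.
Rigel + Capella + Altair + Arcturus: cost 3 + 11 + 9 + 3 = 26 ≤ 27, return 15 + 19 + 19 + 15 = 68.
Rigel + Altair + Atlas + Arcturus: cost 3 + 9 + 8 + 3 = 23 ≤ 27, return 15 + 19 + 11 + 15 = 60.
Best is Rigel, Capella, Altair, and Arcturus with total return 68.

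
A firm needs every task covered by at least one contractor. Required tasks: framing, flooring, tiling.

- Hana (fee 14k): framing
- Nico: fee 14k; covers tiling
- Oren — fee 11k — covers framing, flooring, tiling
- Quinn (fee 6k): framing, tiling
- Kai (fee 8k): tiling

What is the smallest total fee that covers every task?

This is a weighted set-cover instance.
The greedy cost-per-new-task heuristic would pick Quinn and Oren for 17, but a cheaper cover exists.
Oren alone covers framing, flooring, tiling — every task.
Total fee: 11.
No cover costs less than 11.

11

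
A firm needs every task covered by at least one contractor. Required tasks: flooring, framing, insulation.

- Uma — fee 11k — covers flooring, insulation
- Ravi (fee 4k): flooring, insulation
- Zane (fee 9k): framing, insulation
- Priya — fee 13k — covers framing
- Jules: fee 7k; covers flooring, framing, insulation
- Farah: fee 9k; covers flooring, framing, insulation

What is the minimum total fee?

This is an integer covering problem.
Jules alone covers flooring, framing, insulation — every task.
Total fee: 7.

7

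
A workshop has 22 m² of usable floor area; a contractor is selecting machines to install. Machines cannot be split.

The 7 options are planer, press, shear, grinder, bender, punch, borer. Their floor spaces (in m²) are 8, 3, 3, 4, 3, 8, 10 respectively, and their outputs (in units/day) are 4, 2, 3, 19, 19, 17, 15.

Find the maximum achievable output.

60

press + shear + grinder + bender + punch: floor space 3 + 3 + 4 + 3 + 8 = 21 ≤ 22, output 2 + 3 + 19 + 19 + 17 = 60.
press + grinder + bender + punch: floor space 3 + 4 + 3 + 8 = 18 ≤ 22, output 2 + 19 + 19 + 17 = 57.
shear + grinder + bender + punch: floor space 3 + 4 + 3 + 8 = 18 ≤ 22, output 3 + 19 + 19 + 17 = 58.
Best is press, shear, grinder, bender, and punch with total output 60.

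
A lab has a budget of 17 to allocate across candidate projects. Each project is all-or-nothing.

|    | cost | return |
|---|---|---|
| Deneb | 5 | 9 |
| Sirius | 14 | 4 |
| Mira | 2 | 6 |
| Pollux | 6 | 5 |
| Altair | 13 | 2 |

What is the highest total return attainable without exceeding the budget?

Deneb + Mira + Pollux: cost 5 + 2 + 6 = 13 ≤ 17, return 9 + 6 + 5 = 20.
Deneb + Mira: cost 5 + 2 = 7 ≤ 17, return 9 + 6 = 15.
Best is Deneb, Mira, and Pollux with total return 20.

20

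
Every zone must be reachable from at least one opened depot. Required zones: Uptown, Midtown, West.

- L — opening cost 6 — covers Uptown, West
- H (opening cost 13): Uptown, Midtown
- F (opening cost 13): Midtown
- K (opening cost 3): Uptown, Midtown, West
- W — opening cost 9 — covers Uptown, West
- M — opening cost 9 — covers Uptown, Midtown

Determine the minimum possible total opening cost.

K alone covers Uptown, Midtown, West — every zone.
Total opening cost: 3.
No cover costs less than 3.

3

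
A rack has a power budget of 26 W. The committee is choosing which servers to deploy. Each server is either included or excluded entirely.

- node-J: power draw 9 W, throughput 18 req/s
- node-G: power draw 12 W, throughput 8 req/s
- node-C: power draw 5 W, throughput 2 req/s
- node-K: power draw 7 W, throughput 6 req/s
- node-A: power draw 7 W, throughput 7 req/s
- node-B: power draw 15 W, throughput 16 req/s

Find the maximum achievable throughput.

34

node-J + node-K + node-A: power draw 9 + 7 + 7 = 23 ≤ 26, throughput 18 + 6 + 7 = 31.
node-J + node-G + node-C: power draw 9 + 12 + 5 = 26 ≤ 26, throughput 18 + 8 + 2 = 28.
node-J + node-B: power draw 9 + 15 = 24 ≤ 26, throughput 18 + 16 = 34.
Best is node-J and node-B with total throughput 34.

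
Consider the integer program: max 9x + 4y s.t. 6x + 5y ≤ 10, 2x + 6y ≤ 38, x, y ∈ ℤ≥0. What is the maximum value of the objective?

Relaxing integrality, the LP optimum is 15.00 at (x,y) = (1.67, 0), which is not an integer point.
(x,y)=(1,0): 6·1+5·0=6≤10, 2·1+6·0=2≤38, objective 9.
(x,y)=(0,1): 6·0+5·1=5≤10, 2·0+6·1=6≤38, objective 4.
(x,y)=(0,0): 6·0+5·0=0≤10, 2·0+6·0=0≤38, objective 0.
No feasible integer point exceeds 9.

9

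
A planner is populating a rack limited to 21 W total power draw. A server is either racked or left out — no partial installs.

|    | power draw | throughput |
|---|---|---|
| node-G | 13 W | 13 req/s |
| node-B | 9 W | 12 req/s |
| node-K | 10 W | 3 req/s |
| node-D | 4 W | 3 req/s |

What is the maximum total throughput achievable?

node-G + node-D: power draw 13 + 4 = 17 ≤ 21, throughput 13 + 3 = 16.
node-B + node-D: power draw 9 + 4 = 13 ≤ 21, throughput 12 + 3 = 15.
Best is node-G and node-D with total throughput 16.

16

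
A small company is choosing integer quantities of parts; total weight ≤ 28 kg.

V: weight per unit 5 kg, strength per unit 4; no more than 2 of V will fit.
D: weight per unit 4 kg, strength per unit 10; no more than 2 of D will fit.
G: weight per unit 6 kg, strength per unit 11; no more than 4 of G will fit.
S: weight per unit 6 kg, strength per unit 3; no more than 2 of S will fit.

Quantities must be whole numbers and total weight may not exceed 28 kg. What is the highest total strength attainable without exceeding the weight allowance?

54

1×D and 4×G: weight 28 ≤ 28, strength 1·10 + 4·11 = 54.
2×D and 3×G: weight 26 ≤ 28, strength 2·10 + 3·11 = 53.
Best is 54.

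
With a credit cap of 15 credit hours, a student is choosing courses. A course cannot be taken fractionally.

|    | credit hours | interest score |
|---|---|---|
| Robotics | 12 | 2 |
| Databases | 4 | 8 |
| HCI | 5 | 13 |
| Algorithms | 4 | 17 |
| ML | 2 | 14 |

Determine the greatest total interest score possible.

HCI + Algorithms + ML: credit hours 5 + 4 + 2 = 11 ≤ 15, interest score 13 + 17 + 14 = 44.
Databases + Algorithms + ML: credit hours 4 + 4 + 2 = 10 ≤ 15, interest score 8 + 17 + 14 = 39.
Databases + HCI + Algorithms + ML: credit hours 4 + 5 + 4 + 2 = 15 ≤ 15, interest score 8 + 13 + 17 + 14 = 52.
Best is Databases, HCI, Algorithms, and ML with total interest score 52.

52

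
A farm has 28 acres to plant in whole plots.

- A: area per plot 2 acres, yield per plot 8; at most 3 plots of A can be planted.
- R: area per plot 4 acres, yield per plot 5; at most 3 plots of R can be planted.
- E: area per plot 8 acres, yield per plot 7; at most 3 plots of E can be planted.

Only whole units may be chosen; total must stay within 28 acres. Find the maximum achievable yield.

46

This is a bounded integer knapsack.
3×A, 1×R, and 2×E: area 26 ≤ 28, yield 3·8 + 1·5 + 2·7 = 43.
3×A, 3×R, and 1×E: area 26 ≤ 28, yield 3·8 + 3·5 + 1·7 = 46.
Best is 46.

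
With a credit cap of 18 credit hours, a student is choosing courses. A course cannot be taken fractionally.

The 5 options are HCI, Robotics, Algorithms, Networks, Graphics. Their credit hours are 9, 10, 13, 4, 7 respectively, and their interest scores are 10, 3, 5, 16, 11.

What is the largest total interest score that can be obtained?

Allowing fractional choices, the relaxed optimum would be about 34.8, but courses are indivisible.
HCI + Networks: credit hours 9 + 4 = 13 ≤ 18, interest score 10 + 16 = 26.
HCI + Graphics: credit hours 9 + 7 = 16 ≤ 18, interest score 10 + 11 = 21.
Networks + Graphics: credit hours 4 + 7 = 11 ≤ 18, interest score 16 + 11 = 27.
Best is Networks and Graphics with total interest score 27.

27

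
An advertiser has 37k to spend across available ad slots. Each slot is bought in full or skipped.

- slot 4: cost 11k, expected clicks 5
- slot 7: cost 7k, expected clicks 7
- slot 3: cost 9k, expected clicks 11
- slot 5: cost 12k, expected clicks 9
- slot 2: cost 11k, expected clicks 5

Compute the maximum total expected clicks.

Take slot 7, slot 3, and slot 5: cost 7 + 9 + 12 = 28 ≤ 37, expected clicks 7 + 11 + 9 = 27.
No other feasible combination does better.

27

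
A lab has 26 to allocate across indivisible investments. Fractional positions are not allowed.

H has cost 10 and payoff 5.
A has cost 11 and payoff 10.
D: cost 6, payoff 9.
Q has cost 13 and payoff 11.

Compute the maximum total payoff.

21

Treat it as a binary knapsack problem.
Allowing fractional choices, the relaxed optimum would be about 26.6, but investments are indivisible.
A + Q: cost 11 + 13 = 24 ≤ 26, payoff 10 + 11 = 21.
D + Q: cost 6 + 13 = 19 ≤ 26, payoff 9 + 11 = 20.
A + D: cost 11 + 6 = 17 ≤ 26, payoff 10 + 9 = 19.
Best is A and Q with total payoff 21.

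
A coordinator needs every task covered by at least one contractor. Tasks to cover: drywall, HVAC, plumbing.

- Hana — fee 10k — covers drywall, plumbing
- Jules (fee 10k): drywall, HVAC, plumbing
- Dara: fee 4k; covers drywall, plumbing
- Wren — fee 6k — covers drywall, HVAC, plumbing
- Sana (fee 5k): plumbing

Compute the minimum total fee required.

6

The greedy cost-per-new-task heuristic would pick Dara and Wren for 10, but a cheaper cover exists.
Wren alone covers drywall, HVAC, plumbing — every task.
Total fee: 6.
No cover costs less than 6.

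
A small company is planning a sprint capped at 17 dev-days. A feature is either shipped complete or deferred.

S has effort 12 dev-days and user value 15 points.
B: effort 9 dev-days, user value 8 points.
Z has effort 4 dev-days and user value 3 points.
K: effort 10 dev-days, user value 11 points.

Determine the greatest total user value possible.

Take S and Z: effort 12 + 4 = 16 ≤ 17, user value 15 + 3 = 18.
No other feasible combination does better.

18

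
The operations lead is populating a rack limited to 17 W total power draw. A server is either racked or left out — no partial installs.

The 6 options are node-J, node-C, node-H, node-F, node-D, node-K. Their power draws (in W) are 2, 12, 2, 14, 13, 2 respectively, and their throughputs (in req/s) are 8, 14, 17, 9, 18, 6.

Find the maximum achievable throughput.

43

node-H + node-D + node-K: power draw 2 + 13 + 2 = 17 ≤ 17, throughput 17 + 18 + 6 = 41.
node-J + node-H + node-D: power draw 2 + 2 + 13 = 17 ≤ 17, throughput 8 + 17 + 18 = 43.
node-J + node-C + node-H: power draw 2 + 12 + 2 = 16 ≤ 17, throughput 8 + 14 + 17 = 39.
Best is node-J, node-H, and node-D with total throughput 43.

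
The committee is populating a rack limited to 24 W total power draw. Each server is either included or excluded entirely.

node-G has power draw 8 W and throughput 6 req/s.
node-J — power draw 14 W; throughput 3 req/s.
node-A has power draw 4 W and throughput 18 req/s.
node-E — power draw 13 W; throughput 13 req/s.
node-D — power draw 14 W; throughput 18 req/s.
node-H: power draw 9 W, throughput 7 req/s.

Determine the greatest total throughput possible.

36

node-G + node-A + node-H: power draw 8 + 4 + 9 = 21 ≤ 24, throughput 6 + 18 + 7 = 31.
node-A + node-D: power draw 4 + 14 = 18 ≤ 24, throughput 18 + 18 = 36.
node-A + node-E: power draw 4 + 13 = 17 ≤ 24, throughput 18 + 13 = 31.
Best is node-A and node-D with total throughput 36.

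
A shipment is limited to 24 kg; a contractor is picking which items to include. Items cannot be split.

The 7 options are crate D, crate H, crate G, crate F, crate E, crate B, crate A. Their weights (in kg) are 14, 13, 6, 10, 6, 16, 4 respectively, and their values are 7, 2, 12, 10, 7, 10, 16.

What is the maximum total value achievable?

38

This is a 0-1 knapsack instance.
crate G + crate E + crate A: weight 6 + 6 + 4 = 16 ≤ 24, value 12 + 7 + 16 = 35.
crate G + crate F + crate A: weight 6 + 10 + 4 = 20 ≤ 24, value 12 + 10 + 16 = 38.
crate D + crate G + crate A: weight 14 + 6 + 4 = 24 ≤ 24, value 7 + 12 + 16 = 35.
Best is crate G, crate F, and crate A with total value 38.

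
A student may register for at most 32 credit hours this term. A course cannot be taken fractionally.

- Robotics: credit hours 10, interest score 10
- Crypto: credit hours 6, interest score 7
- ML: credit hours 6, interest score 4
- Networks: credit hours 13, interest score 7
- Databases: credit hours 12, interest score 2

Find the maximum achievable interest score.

Take Robotics, Crypto, and Networks: credit hours 10 + 6 + 13 = 29 ≤ 32, interest score 10 + 7 + 7 = 24.
No other feasible combination does better.

24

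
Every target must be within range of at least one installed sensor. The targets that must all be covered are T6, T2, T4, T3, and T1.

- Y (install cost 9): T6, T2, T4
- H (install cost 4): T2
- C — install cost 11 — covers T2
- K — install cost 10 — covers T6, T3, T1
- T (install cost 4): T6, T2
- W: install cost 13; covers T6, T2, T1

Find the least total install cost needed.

19

The greedy cost-per-new-target heuristic would pick T, K, and Y for 23, but a cheaper cover exists.
Choose Y and K: together they cover T6, T2, T4, T3, T1 — every target.
Total install cost: 9 + 10 = 19.
No cover costs less than 19.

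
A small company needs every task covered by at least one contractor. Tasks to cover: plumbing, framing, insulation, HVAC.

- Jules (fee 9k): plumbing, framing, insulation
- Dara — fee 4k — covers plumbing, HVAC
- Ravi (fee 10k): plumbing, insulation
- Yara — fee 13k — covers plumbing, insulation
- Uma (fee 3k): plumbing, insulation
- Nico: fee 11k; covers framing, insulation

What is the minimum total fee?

13

The greedy cost-per-new-task heuristic would pick Uma, Dara, and Jules for 16, but a cheaper cover exists.
Choose Jules and Dara: together they cover plumbing, framing, insulation, HVAC — every task.
Total fee: 9 + 4 = 13.
No cover costs less than 13.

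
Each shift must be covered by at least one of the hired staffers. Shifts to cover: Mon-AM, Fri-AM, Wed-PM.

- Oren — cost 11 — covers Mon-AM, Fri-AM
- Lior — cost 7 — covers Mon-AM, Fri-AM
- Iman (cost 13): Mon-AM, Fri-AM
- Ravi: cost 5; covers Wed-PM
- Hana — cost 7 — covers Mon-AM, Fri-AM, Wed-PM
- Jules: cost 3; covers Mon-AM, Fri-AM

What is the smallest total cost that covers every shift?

The greedy cost-per-new-shift heuristic would pick Jules and Ravi for 8, but a cheaper cover exists.
Hana alone covers Mon-AM, Fri-AM, Wed-PM — every shift.
Total cost: 7.
No cover costs less than 7.

7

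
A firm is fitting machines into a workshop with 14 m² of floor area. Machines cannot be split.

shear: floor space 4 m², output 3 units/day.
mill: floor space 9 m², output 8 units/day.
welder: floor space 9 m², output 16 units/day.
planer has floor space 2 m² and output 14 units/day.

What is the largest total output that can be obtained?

30

This is an integer program with binary decision variables.
Allowing fractional choices, the relaxed optimum would be about 32.7, but machines are indivisible.
welder + planer: floor space 9 + 2 = 11 ≤ 14, output 16 + 14 = 30.
shear + welder: floor space 4 + 9 = 13 ≤ 14, output 3 + 16 = 19.
mill + planer: floor space 9 + 2 = 11 ≤ 14, output 8 + 14 = 22.
Best is welder and planer with total output 30.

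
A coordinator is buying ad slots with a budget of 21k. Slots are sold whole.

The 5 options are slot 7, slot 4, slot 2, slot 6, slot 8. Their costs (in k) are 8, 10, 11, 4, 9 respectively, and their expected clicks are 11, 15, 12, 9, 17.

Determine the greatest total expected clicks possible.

Take slot 7, slot 6, and slot 8: cost 8 + 4 + 9 = 21 ≤ 21, expected clicks 11 + 9 + 17 = 37.
No other feasible combination does better.

37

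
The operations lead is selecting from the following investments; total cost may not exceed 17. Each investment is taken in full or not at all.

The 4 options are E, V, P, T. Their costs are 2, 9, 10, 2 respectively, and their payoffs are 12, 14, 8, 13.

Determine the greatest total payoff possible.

39

Take E, V, and T: cost 2 + 9 + 2 = 13 ≤ 17, payoff 12 + 14 + 13 = 39.
No other feasible combination does better.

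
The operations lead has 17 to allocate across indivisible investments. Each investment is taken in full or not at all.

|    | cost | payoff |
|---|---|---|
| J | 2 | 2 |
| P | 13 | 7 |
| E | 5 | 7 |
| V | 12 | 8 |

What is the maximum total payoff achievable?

Allowing fractional choices, the relaxed optimum would be about 15.7, but investments are indivisible.
E + V: cost 5 + 12 = 17 ≤ 17, payoff 7 + 8 = 15.
J + V: cost 2 + 12 = 14 ≤ 17, payoff 2 + 8 = 10.
Best is E and V with total payoff 15.

15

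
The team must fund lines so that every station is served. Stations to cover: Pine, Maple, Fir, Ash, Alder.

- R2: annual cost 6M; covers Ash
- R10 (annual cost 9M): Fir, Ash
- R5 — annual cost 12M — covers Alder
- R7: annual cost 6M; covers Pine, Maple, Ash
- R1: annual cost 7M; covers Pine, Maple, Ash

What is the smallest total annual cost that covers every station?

Choose R10, R5, and R7: together they cover Pine, Maple, Fir, Ash, Alder — every station.
Total annual cost: 9 + 12 + 6 = 27.
No cover costs less than 27.

27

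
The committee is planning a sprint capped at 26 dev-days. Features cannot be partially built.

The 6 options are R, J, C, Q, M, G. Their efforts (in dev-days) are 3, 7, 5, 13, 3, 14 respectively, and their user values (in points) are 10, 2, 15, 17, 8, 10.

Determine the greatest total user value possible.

50

Take R, C, Q, and M: effort 3 + 5 + 13 + 3 = 24 ≤ 26, user value 10 + 15 + 17 + 8 = 50.
No other feasible combination does better.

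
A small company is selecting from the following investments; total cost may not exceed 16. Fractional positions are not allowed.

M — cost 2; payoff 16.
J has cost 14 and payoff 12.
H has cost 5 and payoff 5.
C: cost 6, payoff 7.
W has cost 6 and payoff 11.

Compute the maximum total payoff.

This is a 0-1 knapsack instance.
Allowing fractional choices, the relaxed optimum would be about 36.0, but investments are indivisible.
M + H + C: cost 2 + 5 + 6 = 13 ≤ 16, payoff 16 + 5 + 7 = 28.
M + C + W: cost 2 + 6 + 6 = 14 ≤ 16, payoff 16 + 7 + 11 = 34.
M + H + W: cost 2 + 5 + 6 = 13 ≤ 16, payoff 16 + 5 + 11 = 32.
Best is M, C, and W with total payoff 34.

34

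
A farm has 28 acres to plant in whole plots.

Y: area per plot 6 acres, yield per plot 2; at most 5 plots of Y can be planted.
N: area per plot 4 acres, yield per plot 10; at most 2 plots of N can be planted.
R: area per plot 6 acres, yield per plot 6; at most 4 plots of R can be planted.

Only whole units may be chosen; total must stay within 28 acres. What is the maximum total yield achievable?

38

N has the best ratio (10/4); taking only N gives at most 2×10 = 20 (stopped by the supply cap of 2).
Mixing does better — 2×N and 3×R: area 26 ≤ 28, yield 2·10 + 3·6 = 38.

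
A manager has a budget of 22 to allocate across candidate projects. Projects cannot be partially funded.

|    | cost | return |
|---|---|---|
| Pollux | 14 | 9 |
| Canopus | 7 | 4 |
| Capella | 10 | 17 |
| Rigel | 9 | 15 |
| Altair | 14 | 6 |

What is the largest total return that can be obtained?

Allowing fractional choices, the relaxed optimum would be about 33.9, but projects are indivisible.
Capella + Rigel: cost 10 + 9 = 19 ≤ 22, return 17 + 15 = 32.
Canopus + Rigel: cost 7 + 9 = 16 ≤ 22, return 4 + 15 = 19.
Canopus + Capella: cost 7 + 10 = 17 ≤ 22, return 4 + 17 = 21.
Best is Capella and Rigel with total return 32.

32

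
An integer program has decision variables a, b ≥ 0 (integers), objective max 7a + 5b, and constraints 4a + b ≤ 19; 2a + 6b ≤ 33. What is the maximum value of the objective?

43

(a,b)=(4,3) is feasible, giving 43.
(a,b)=(3,4) is feasible, giving 41.
The best lattice point is (4,3), giving 43.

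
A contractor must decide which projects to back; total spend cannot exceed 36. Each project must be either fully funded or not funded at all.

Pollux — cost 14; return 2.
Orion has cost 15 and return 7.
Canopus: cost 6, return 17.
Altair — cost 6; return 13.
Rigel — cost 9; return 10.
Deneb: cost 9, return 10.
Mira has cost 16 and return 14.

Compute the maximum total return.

50

Take Canopus, Altair, Rigel, and Deneb: cost 6 + 6 + 9 + 9 = 30 ≤ 36, return 17 + 13 + 10 + 10 = 50.
No other feasible combination does better.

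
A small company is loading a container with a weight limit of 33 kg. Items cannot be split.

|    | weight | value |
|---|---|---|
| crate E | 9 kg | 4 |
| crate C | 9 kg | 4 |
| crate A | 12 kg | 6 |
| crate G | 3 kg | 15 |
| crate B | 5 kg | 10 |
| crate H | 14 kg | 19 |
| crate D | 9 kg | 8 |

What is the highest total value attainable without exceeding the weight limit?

Allowing fractional choices, the relaxed optimum would be about 53.0, but items are indivisible.
crate E + crate G + crate B + crate H: weight 9 + 3 + 5 + 14 = 31 ≤ 33, value 4 + 15 + 10 + 19 = 48.
crate G + crate B + crate H + crate D: weight 3 + 5 + 14 + 9 = 31 ≤ 33, value 15 + 10 + 19 + 8 = 52.
Best is crate G, crate B, crate H, and crate D with total value 52.

52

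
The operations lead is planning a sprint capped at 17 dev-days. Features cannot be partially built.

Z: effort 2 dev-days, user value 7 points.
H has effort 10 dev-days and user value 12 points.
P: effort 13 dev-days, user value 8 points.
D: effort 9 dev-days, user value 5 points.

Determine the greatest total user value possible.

Allowing fractional choices, the relaxed optimum would be about 22.1, but features are indivisible.
H: effort 10 ≤ 17, user value 12.
Z + H: effort 2 + 10 = 12 ≤ 17, user value 7 + 12 = 19.
Z + P: effort 2 + 13 = 15 ≤ 17, user value 7 + 8 = 15.
Best is Z and H with total user value 19.

19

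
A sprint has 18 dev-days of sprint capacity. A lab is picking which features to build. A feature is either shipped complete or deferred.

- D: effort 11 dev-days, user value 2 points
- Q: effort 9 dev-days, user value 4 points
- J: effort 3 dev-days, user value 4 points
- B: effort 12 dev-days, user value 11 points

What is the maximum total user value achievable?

15

Allowing fractional choices, the relaxed optimum would be about 16.3, but features are indivisible.
Q + J: effort 9 + 3 = 12 ≤ 18, user value 4 + 4 = 8.
B: effort 12 ≤ 18, user value 11.
J + B: effort 3 + 12 = 15 ≤ 18, user value 4 + 11 = 15.
Best is J and B with total user value 15.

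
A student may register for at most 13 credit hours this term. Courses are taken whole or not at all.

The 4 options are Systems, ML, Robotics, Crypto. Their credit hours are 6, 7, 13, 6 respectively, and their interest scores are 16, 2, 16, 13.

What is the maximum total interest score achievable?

This is a 0-1 knapsack instance.
Allowing fractional choices, the relaxed optimum would be about 30.2, but courses are indivisible.
Systems + ML: credit hours 6 + 7 = 13 ≤ 13, interest score 16 + 2 = 18.
Systems + Crypto: credit hours 6 + 6 = 12 ≤ 13, interest score 16 + 13 = 29.
Systems: credit hours 6 ≤ 13, interest score 16.
Best is Systems and Crypto with total interest score 29.

29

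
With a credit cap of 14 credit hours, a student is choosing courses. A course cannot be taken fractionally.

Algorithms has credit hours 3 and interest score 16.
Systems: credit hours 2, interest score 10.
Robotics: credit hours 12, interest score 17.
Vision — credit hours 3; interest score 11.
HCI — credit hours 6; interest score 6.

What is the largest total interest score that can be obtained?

This is an integer program with binary decision variables.
Allowing fractional choices, the relaxed optimum would be about 45.5, but courses are indivisible.
Algorithms + Systems + Vision + HCI: credit hours 3 + 2 + 3 + 6 = 14 ≤ 14, interest score 16 + 10 + 11 + 6 = 43.
Algorithms + Systems + Vision: credit hours 3 + 2 + 3 = 8 ≤ 14, interest score 16 + 10 + 11 = 37.
Best is Algorithms, Systems, Vision, and HCI with total interest score 43.

43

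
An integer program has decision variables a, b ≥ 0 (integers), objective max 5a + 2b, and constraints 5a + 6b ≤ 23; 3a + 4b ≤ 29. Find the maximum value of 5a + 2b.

20

Relaxing integrality, the LP optimum is 23.00 at (a,b) = (4.6, 0), which is not an integer point.
(a,b)=(4,0) is feasible, giving 20.
(a,b)=(3,1) is feasible, giving 17.
(a,b)=(3,0) is feasible, giving 15.
Maximum is 20 at (a,b)=(4,0).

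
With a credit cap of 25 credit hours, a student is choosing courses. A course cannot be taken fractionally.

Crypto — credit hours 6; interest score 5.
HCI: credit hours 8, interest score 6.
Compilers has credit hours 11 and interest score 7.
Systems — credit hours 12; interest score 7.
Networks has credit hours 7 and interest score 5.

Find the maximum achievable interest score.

Allowing fractional choices, the relaxed optimum would be about 18.5, but courses are indivisible.
Crypto + Systems + Networks: credit hours 6 + 12 + 7 = 25 ≤ 25, interest score 5 + 7 + 5 = 17.
Crypto + Compilers + Networks: credit hours 6 + 11 + 7 = 24 ≤ 25, interest score 5 + 7 + 5 = 17.
Crypto + HCI + Compilers: credit hours 6 + 8 + 11 = 25 ≤ 25, interest score 5 + 6 + 7 = 18.
Best is Crypto, HCI, and Compilers with total interest score 18.

18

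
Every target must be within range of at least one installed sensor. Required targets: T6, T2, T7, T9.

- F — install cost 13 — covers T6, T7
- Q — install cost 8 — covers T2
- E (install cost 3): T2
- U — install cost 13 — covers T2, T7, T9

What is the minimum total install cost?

Choose F and U: together they cover T6, T2, T7, T9 — every target.
Total install cost: 13 + 13 = 26.

26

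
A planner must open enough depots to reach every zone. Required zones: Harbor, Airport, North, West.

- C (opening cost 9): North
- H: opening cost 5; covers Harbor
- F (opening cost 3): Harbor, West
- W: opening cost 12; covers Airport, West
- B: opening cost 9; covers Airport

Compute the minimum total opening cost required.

This is an integer covering problem.
Choose C, F, and B: together they cover Harbor, Airport, North, West — every zone.
Total opening cost: 9 + 3 + 9 = 21.
No cover costs less than 21.

21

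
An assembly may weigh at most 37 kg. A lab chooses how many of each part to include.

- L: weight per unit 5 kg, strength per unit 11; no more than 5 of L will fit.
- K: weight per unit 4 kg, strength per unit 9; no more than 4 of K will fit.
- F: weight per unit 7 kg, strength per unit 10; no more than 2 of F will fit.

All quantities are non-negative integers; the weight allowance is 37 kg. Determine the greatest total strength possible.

Take 5×L and 3×K: weight 37 ≤ 37, strength 5·11 + 3·9 = 82.
No other integer combination yields more.

82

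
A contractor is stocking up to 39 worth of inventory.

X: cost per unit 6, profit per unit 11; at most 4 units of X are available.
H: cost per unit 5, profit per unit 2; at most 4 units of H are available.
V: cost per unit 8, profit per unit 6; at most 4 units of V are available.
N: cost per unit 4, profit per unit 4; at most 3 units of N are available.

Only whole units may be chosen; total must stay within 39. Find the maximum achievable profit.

4×X and 3×N: cost 36 ≤ 39, profit 4·11 + 3·4 = 56.
4×X, 1×V, and 1×N: cost 36 ≤ 39, profit 4·11 + 1·6 + 1·4 = 54.
Best is 56.

56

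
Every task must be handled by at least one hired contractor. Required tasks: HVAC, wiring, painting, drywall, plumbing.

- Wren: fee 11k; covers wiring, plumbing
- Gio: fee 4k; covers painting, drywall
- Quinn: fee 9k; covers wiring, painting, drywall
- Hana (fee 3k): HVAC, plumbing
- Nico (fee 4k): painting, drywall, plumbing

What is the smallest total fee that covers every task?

12

Choose Quinn and Hana: together they cover HVAC, wiring, painting, drywall, plumbing — every task.
Total fee: 9 + 3 = 12.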